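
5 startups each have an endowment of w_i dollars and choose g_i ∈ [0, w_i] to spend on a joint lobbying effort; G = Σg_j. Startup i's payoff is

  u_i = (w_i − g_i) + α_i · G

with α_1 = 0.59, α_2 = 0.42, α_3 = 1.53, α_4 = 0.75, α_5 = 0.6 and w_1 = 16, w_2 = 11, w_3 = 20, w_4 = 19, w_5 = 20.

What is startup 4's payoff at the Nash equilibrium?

∂u_i/∂g_i = α_i − 1, so startup i contributes w_i if α_i > 1, else 0.
α_i > 1 for i ∈ {3}; NE contributions (0, 0, 20, 0, 0), G = 20.
u_4 = (19 − 0) + 0.75·20 = 34.

34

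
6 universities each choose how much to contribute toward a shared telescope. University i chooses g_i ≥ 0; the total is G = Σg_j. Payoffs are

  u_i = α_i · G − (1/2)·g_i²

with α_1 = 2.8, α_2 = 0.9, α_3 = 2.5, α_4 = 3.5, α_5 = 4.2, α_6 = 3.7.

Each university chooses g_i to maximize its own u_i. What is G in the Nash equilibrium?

17.6

University i's FOC: ∂u_i/∂g_i = α_i − g_i = 0, so g_i* = α_i.
NE contributions = (2.8, 0.9, 2.5, 3.5, 4.2, 3.7); G = 17.6.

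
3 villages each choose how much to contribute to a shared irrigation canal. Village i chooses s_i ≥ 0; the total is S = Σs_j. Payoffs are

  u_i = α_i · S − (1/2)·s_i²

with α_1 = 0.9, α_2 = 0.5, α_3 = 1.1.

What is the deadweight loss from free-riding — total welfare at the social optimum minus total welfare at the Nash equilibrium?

4.26

Village i's FOC: ∂u_i/∂s_i = α_i − s_i = 0, so s_i* = α_i.
NE contributions = (0.9, 0.5, 1.1); S = 2.5.
W^NE = (Σα)·S − ½Σα_i² = 2.5² − ½·2.27 = 5.115.
Planner sets s_i = Σα_j = 2.5 for every i, so S^SO = 3·2.5 = 7.5.
W^SO = (Σα)·S^SO − ½·3·(Σα)² = (3/2)·2.5² = 9.375.
Deadweight loss = W^SO − W^NE = 4.26.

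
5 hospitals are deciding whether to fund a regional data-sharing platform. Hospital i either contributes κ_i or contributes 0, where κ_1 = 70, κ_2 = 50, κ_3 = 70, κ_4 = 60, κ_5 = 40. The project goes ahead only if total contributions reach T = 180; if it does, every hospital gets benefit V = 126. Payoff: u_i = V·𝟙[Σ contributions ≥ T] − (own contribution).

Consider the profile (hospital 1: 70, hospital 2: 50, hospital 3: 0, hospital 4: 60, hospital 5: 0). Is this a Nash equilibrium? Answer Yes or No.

Yes

Total = 180 ≥ 180: provided.
Hospital 1 (pledges 70, payoff 56): dropping to 0 → total 110, payoff 0. No gain.
Hospital 2 (pledges 50, payoff 76): dropping to 0 → total 130, payoff 0. No gain.
Hospital 3 (pledges 0, payoff 126): pledging 70 → total 250, payoff 56. No gain.
Hospital 4 (pledges 60, payoff 66): dropping to 0 → total 120, payoff 0. No gain.
Hospital 5 (pledges 0, payoff 126): pledging 40 → total 220, payoff 86. No gain.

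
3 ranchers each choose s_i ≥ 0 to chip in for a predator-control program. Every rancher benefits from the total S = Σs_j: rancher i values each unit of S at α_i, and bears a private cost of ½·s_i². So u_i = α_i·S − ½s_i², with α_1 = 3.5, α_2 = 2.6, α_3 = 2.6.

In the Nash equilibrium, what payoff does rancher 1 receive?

24.325

Rancher i's FOC: ∂u_i/∂s_i = α_i − s_i = 0, so s_i* = α_i.
NE contributions = (3.5, 2.6, 2.6); S = 8.7.
u_1 = α_1·S − ½·(s_1)² = 3.5·8.7 − ½·3.5² = 24.325.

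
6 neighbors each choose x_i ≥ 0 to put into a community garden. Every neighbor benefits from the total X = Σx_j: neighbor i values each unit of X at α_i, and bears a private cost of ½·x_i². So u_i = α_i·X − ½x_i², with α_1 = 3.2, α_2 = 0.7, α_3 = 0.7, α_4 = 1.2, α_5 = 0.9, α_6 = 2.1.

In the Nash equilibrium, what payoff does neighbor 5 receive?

Neighbor i's FOC: ∂u_i/∂x_i = α_i − x_i = 0, so x_i* = α_i.
NE contributions = (3.2, 0.7, 0.7, 1.2, 0.9, 2.1); X = 8.8.
u_5 = α_5·X − ½·(x_5)² = 0.9·8.8 − ½·0.9² = 7.515.

7.515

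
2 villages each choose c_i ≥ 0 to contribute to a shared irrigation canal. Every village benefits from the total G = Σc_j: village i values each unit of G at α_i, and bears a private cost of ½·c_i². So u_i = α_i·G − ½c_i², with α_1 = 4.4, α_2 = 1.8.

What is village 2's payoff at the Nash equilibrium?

Village i's FOC: ∂u_i/∂c_i = α_i − c_i = 0, so c_i* = α_i.
NE contributions = (4.4, 1.8); G = 6.2.
u_2 = α_2·G − ½·(c_2)² = 1.8·6.2 − ½·1.8² = 9.54.

9.54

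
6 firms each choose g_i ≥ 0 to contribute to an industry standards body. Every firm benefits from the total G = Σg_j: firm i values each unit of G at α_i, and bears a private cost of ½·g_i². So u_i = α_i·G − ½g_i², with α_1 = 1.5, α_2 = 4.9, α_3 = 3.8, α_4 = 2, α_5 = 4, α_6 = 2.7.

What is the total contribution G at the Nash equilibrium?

18.9

Firm i's FOC: ∂u_i/∂g_i = α_i − g_i = 0, so g_i* = α_i.
NE contributions = (1.5, 4.9, 3.8, 2, 4, 2.7); G = 18.9.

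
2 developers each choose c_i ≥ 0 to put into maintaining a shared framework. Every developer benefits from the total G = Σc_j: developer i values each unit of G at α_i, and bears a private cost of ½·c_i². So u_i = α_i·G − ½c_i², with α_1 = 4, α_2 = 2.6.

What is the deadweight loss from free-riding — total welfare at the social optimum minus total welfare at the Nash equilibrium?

Developer i's FOC: ∂u_i/∂c_i = α_i − c_i = 0, so c_i* = α_i.
NE contributions = (4, 2.6); G = 6.6.
W^NE = (Σα)·G − ½Σα_i² = 6.6² − ½·22.76 = 32.18.
Planner sets c_i = Σα_j = 6.6 for every i, so G^SO = 2·6.6 = 13.2.
W^SO = (Σα)·G^SO − ½·2·(Σα)² = (2/2)·6.6² = 43.56.
Deadweight loss = W^SO − W^NE = 11.38.

11.38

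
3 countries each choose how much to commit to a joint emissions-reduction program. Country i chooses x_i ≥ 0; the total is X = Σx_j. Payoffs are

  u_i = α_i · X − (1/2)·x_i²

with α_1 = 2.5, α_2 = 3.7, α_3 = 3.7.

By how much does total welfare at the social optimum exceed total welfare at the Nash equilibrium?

Country i's FOC: ∂u_i/∂x_i = α_i − x_i = 0, so x_i* = α_i.
NE contributions = (2.5, 3.7, 3.7); X = 9.9.
W^NE = (Σα)·X − ½Σα_i² = 9.9² − ½·33.63 = 81.195.
Planner sets x_i = Σα_j = 9.9 for every i, so X^SO = 3·9.9 = 29.7.
W^SO = (Σα)·X^SO − ½·3·(Σα)² = (3/2)·9.9² = 147.015.
Deadweight loss = W^SO − W^NE = 65.82.

65.82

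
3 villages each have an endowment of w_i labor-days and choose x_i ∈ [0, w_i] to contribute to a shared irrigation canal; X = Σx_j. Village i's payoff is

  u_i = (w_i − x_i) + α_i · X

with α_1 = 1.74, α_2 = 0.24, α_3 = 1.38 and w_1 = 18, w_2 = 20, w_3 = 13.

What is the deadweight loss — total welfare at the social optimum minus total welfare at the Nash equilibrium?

47.2

∂u_i/∂x_i = α_i − 1, so village i contributes w_i if α_i > 1, else 0.
α_i > 1 for i ∈ {1, 3}; NE contributions (18, 0, 13), X = 31.
W^NE = Σw_i − X^NE + (Σα_i)·X^NE = 51 + 2.36·31 = 124.16.
Planner: ∂(Σu_j)/∂x_i = Σα_j − 1 = 2.36 > 0, so everyone contributes w_i; X^SO = 51, W^SO = 51 + 2.36·51 = 171.36.
Deadweight loss = 47.2.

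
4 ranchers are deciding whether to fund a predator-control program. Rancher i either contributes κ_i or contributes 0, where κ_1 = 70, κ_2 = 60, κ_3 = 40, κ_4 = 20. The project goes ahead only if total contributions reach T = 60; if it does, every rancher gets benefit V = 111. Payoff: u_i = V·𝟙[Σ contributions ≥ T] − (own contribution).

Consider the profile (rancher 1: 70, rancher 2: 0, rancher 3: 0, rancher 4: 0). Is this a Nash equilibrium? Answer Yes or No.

Total = 70 ≥ 60: provided.
Rancher 1 (pledges 70, payoff 41): dropping to 0 → total 0, payoff 0. No gain.
Rancher 2 (pledges 0, payoff 111): pledging 60 → total 130, payoff 51. No gain.
Rancher 3 (pledges 0, payoff 111): pledging 40 → total 110, payoff 71. No gain.
Rancher 4 (pledges 0, payoff 111): pledging 20 → total 90, payoff 91. No gain.

Yes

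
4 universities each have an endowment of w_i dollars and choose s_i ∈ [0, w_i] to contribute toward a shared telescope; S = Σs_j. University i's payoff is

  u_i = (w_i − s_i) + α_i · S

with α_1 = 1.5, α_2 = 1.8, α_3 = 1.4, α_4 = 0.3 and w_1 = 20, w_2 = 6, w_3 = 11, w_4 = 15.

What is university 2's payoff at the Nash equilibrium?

66.6

∂u_i/∂s_i = α_i − 1, so university i contributes w_i if α_i > 1, else 0.
α_i > 1 for i ∈ {1, 2, 3}; NE contributions (20, 6, 11, 0), S = 37.
u_2 = (6 − 6) + 1.8·37 = 66.6.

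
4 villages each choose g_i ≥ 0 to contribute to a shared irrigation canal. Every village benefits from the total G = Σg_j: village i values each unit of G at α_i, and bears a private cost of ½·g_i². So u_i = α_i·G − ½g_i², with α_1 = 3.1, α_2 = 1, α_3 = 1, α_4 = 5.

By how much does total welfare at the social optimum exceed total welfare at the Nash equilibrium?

120.315

Village i's FOC: ∂u_i/∂g_i = α_i − g_i = 0, so g_i* = α_i.
NE contributions = (3.1, 1, 1, 5); G = 10.1.
W^NE = (Σα)·G − ½Σα_i² = 10.1² − ½·36.61 = 83.705.
Planner sets g_i = Σα_j = 10.1 for every i, so G^SO = 4·10.1 = 40.4.
W^SO = (Σα)·G^SO − ½·4·(Σα)² = (4/2)·10.1² = 204.02.
Deadweight loss = W^SO − W^NE = 120.315.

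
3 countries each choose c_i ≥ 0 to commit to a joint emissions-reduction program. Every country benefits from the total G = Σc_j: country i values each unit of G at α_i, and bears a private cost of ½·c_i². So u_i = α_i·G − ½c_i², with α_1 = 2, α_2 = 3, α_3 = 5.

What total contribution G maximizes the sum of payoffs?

Planner FOC: ∂(Σu_j)/∂c_i = (Σα_j) − c_i = 0, so c_i^SO = Σα_j = 10 for every i; G^SO = 30.

30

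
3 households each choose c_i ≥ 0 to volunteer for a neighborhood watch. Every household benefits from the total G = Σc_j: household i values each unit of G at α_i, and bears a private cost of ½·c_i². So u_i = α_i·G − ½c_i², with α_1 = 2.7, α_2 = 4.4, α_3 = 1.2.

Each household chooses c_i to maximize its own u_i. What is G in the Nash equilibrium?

8.3

Household i's FOC: ∂u_i/∂c_i = α_i − c_i = 0, so c_i* = α_i.
NE contributions = (2.7, 4.4, 1.2); G = 8.3.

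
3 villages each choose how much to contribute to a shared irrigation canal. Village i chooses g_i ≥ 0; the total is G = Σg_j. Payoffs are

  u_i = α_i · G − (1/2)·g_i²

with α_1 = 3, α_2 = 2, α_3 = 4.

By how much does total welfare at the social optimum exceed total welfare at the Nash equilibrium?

55

Village i's FOC: ∂u_i/∂g_i = α_i − g_i = 0, so g_i* = α_i.
NE contributions = (3, 2, 4); G = 9.
W^NE = (Σα)·G − ½Σα_i² = 9² − ½·29 = 66.5.
Planner sets g_i = Σα_j = 9 for every i, so G^SO = 3·9 = 27.
W^SO = (Σα)·G^SO − ½·3·(Σα)² = (3/2)·9² = 121.5.
Deadweight loss = W^SO − W^NE = 55.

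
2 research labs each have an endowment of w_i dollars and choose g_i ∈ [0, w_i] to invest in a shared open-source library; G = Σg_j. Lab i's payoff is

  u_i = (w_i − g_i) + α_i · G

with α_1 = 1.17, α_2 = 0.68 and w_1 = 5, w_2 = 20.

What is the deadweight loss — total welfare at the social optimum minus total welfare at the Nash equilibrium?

∂u_i/∂g_i = α_i − 1, so lab i contributes w_i if α_i > 1, else 0.
α_i > 1 for i ∈ {1}; NE contributions (5, 0), G = 5.
W^NE = Σw_i − G^NE + (Σα_i)·G^NE = 25 + 0.85·5 = 29.25.
Planner: ∂(Σu_j)/∂g_i = Σα_j − 1 = 0.85 > 0, so everyone contributes w_i; G^SO = 25, W^SO = 25 + 0.85·25 = 46.25.
Deadweight loss = 17.

17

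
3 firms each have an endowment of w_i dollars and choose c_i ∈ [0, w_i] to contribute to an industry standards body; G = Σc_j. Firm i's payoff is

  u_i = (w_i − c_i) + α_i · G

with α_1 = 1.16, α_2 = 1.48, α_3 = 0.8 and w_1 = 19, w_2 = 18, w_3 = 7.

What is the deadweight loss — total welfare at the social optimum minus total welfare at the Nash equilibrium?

17.08

∂u_i/∂c_i = α_i − 1, so firm i contributes w_i if α_i > 1, else 0.
α_i > 1 for i ∈ {1, 2}; NE contributions (19, 18, 0), G = 37.
W^NE = Σw_i − G^NE + (Σα_i)·G^NE = 44 + 2.44·37 = 134.28.
Planner: ∂(Σu_j)/∂c_i = Σα_j − 1 = 2.44 > 0, so everyone contributes w_i; G^SO = 44, W^SO = 44 + 2.44·44 = 151.36.
Deadweight loss = 17.08.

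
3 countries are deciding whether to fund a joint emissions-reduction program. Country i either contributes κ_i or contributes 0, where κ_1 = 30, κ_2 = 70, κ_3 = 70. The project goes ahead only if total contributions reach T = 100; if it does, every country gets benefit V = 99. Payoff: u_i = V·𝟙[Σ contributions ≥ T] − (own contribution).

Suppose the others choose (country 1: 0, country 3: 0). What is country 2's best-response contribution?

Others' total = 0. Even contributing 70 gives 70 < 100: no benefit either way.
Best response: 0.

0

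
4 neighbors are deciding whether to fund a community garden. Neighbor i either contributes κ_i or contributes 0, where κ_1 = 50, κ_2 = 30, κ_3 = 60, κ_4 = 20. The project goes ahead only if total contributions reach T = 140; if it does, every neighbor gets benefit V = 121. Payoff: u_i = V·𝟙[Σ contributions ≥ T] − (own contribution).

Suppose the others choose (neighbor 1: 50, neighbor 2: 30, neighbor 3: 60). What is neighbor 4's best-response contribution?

0

Others' total = 140 ≥ 140; contributing adds cost 20 for no extra benefit.
Best response: 0.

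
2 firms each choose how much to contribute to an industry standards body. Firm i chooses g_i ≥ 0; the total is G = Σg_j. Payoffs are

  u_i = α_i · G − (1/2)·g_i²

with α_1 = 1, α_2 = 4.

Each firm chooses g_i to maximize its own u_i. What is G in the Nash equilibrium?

Firm i's FOC: ∂u_i/∂g_i = α_i − g_i = 0, so g_i* = α_i.
NE contributions = (1, 4); G = 5.

5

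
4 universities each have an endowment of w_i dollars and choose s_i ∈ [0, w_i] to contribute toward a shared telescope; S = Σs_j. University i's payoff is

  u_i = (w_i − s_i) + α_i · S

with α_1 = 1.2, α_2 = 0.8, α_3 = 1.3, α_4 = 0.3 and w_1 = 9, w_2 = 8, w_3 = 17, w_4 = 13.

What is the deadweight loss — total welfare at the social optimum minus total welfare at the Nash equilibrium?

∂u_i/∂s_i = α_i − 1, so university i contributes w_i if α_i > 1, else 0.
α_i > 1 for i ∈ {1, 3}; NE contributions (9, 0, 17, 0), S = 26.
W^NE = Σw_i − S^NE + (Σα_i)·S^NE = 47 + 2.6·26 = 114.6.
Planner: ∂(Σu_j)/∂s_i = Σα_j − 1 = 2.6 > 0, so everyone contributes w_i; S^SO = 47, W^SO = 47 + 2.6·47 = 169.2.
Deadweight loss = 54.6.

54.6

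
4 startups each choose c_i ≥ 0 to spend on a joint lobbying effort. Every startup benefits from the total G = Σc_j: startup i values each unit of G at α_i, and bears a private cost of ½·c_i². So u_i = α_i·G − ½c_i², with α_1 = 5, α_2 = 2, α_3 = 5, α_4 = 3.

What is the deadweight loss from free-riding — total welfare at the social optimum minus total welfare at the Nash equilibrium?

Startup i's FOC: ∂u_i/∂c_i = α_i − c_i = 0, so c_i* = α_i.
NE contributions = (5, 2, 5, 3); G = 15.
W^NE = (Σα)·G − ½Σα_i² = 15² − ½·63 = 193.5.
Planner sets c_i = Σα_j = 15 for every i, so G^SO = 4·15 = 60.
W^SO = (Σα)·G^SO − ½·4·(Σα)² = (4/2)·15² = 450.
Deadweight loss = W^SO − W^NE = 256.5.

256.5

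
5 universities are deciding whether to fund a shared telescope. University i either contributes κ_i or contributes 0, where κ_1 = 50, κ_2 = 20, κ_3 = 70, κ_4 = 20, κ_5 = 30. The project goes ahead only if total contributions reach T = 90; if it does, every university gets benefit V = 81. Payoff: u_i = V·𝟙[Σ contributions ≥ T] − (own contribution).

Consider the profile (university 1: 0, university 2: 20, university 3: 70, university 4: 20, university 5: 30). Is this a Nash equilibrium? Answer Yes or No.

Total = 140 ≥ 90: provided.
University 1 (pledges 0, payoff 81): pledging 50 → total 190, payoff 31. No gain.
University 2 (pledges 20, payoff 61): dropping to 0 → total 120, payoff 81. Profitable deviation.

No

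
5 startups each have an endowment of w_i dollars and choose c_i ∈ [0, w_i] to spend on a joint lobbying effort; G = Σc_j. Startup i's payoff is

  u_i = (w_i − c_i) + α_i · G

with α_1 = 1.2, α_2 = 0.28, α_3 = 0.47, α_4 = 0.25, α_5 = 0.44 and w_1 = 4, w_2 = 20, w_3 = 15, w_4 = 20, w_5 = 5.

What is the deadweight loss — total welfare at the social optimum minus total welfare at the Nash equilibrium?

98.4

∂u_i/∂c_i = α_i − 1, so startup i contributes w_i if α_i > 1, else 0.
α_i > 1 for i ∈ {1}; NE contributions (4, 0, 0, 0, 0), G = 4.
W^NE = Σw_i − G^NE + (Σα_i)·G^NE = 64 + 1.64·4 = 70.56.
Planner: ∂(Σu_j)/∂c_i = Σα_j − 1 = 1.64 > 0, so everyone contributes w_i; G^SO = 64, W^SO = 64 + 1.64·64 = 168.96.
Deadweight loss = 98.4.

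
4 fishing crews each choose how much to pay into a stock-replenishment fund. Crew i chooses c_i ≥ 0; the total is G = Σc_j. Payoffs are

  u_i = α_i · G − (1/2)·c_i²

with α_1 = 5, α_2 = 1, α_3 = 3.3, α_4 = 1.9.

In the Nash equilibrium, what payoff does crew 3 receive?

Crew i's FOC: ∂u_i/∂c_i = α_i − c_i = 0, so c_i* = α_i.
NE contributions = (5, 1, 3.3, 1.9); G = 11.2.
u_3 = α_3·G − ½·(c_3)² = 3.3·11.2 − ½·3.3² = 31.515.

31.515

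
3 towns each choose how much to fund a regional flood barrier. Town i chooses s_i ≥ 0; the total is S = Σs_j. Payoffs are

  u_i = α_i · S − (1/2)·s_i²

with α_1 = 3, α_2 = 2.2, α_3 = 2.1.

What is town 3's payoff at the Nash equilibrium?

Town i's FOC: ∂u_i/∂s_i = α_i − s_i = 0, so s_i* = α_i.
NE contributions = (3, 2.2, 2.1); S = 7.3.
u_3 = α_3·S − ½·(s_3)² = 2.1·7.3 − ½·2.1² = 13.125.

13.125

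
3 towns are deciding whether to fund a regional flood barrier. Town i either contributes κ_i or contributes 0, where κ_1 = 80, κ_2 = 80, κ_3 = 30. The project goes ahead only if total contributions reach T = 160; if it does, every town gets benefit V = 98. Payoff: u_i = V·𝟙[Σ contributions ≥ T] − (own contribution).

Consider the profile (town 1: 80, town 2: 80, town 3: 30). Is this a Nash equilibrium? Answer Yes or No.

Total = 190 ≥ 160: provided.
Town 1 (pledges 80, payoff 18): dropping to 0 → total 110, payoff 0. No gain.
Town 2 (pledges 80, payoff 18): dropping to 0 → total 110, payoff 0. No gain.
Town 3 (pledges 30, payoff 68): dropping to 0 → total 160, payoff 98. Profitable deviation.

No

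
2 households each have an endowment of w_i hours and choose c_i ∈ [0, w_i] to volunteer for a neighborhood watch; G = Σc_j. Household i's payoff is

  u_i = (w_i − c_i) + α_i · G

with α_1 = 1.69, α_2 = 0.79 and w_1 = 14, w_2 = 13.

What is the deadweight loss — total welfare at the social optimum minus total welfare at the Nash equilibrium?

∂u_i/∂c_i = α_i − 1, so household i contributes w_i if α_i > 1, else 0.
α_i > 1 for i ∈ {1}; NE contributions (14, 0), G = 14.
W^NE = Σw_i − G^NE + (Σα_i)·G^NE = 27 + 1.48·14 = 47.72.
Planner: ∂(Σu_j)/∂c_i = Σα_j − 1 = 1.48 > 0, so everyone contributes w_i; G^SO = 27, W^SO = 27 + 1.48·27 = 66.96.
Deadweight loss = 19.24.

19.24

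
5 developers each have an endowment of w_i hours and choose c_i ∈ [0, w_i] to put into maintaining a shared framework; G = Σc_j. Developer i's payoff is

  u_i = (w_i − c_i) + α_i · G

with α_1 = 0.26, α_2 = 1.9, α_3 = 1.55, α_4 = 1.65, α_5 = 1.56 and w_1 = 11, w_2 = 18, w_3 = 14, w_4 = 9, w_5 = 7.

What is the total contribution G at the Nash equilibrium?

48

∂u_i/∂c_i = α_i − 1, so developer i contributes w_i if α_i > 1, else 0.
α_i > 1 for i ∈ {2, 3, 4, 5}; NE contributions (0, 18, 14, 9, 7), G = 48.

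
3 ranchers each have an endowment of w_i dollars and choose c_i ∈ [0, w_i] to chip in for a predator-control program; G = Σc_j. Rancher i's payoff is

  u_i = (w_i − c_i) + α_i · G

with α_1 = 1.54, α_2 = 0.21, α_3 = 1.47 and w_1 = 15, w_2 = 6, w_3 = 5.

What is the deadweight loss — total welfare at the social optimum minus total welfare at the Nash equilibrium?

∂u_i/∂c_i = α_i − 1, so rancher i contributes w_i if α_i > 1, else 0.
α_i > 1 for i ∈ {1, 3}; NE contributions (15, 0, 5), G = 20.
W^NE = Σw_i − G^NE + (Σα_i)·G^NE = 26 + 2.22·20 = 70.4.
Planner: ∂(Σu_j)/∂c_i = Σα_j − 1 = 2.22 > 0, so everyone contributes w_i; G^SO = 26, W^SO = 26 + 2.22·26 = 83.72.
Deadweight loss = 13.32.

13.32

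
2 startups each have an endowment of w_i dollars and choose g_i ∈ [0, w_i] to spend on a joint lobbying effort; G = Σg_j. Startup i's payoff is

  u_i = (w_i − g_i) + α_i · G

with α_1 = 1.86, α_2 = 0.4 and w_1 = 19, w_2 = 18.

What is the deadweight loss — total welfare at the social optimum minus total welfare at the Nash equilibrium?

22.68

∂u_i/∂g_i = α_i − 1, so startup i contributes w_i if α_i > 1, else 0.
α_i > 1 for i ∈ {1}; NE contributions (19, 0), G = 19.
W^NE = Σw_i − G^NE + (Σα_i)·G^NE = 37 + 1.26·19 = 60.94.
Planner: ∂(Σu_j)/∂g_i = Σα_j − 1 = 1.26 > 0, so everyone contributes w_i; G^SO = 37, W^SO = 37 + 1.26·37 = 83.62.
Deadweight loss = 22.68.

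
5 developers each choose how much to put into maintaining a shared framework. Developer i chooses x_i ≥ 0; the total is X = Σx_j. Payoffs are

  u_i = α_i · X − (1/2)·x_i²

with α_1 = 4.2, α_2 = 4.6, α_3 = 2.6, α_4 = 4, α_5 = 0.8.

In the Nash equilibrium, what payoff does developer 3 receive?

38.74

Developer i's FOC: ∂u_i/∂x_i = α_i − x_i = 0, so x_i* = α_i.
NE contributions = (4.2, 4.6, 2.6, 4, 0.8); X = 16.2.
u_3 = α_3·X − ½·(x_3)² = 2.6·16.2 − ½·2.6² = 38.74.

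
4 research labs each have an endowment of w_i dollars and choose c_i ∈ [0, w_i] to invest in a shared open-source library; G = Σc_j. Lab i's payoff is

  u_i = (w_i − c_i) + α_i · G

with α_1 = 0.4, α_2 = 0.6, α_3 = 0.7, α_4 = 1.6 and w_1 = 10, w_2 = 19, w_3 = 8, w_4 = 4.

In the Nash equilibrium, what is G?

∂u_i/∂c_i = α_i − 1, so lab i contributes w_i if α_i > 1, else 0.
α_i > 1 for i ∈ {4}; NE contributions (0, 0, 0, 4), G = 4.

4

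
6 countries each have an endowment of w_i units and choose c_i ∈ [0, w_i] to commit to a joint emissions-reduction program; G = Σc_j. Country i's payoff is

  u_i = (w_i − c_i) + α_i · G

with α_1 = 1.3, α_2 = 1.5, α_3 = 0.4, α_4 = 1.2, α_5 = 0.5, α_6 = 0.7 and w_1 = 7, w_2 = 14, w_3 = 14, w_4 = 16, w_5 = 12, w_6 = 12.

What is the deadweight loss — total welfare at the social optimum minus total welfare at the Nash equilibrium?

∂u_i/∂c_i = α_i − 1, so country i contributes w_i if α_i > 1, else 0.
α_i > 1 for i ∈ {1, 2, 4}; NE contributions (7, 14, 0, 16, 0, 0), G = 37.
W^NE = Σw_i − G^NE + (Σα_i)·G^NE = 75 + 4.6·37 = 245.2.
Planner: ∂(Σu_j)/∂c_i = Σα_j − 1 = 4.6 > 0, so everyone contributes w_i; G^SO = 75, W^SO = 75 + 4.6·75 = 420.
Deadweight loss = 174.8.

174.8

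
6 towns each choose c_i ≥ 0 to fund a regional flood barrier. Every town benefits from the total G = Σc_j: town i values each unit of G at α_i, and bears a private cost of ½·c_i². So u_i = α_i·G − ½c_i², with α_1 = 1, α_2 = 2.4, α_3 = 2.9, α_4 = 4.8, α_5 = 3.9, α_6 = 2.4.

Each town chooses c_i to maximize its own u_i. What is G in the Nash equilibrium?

17.4

Town i's FOC: ∂u_i/∂c_i = α_i − c_i = 0, so c_i* = α_i.
NE contributions = (1, 2.4, 2.9, 4.8, 3.9, 2.4); G = 17.4.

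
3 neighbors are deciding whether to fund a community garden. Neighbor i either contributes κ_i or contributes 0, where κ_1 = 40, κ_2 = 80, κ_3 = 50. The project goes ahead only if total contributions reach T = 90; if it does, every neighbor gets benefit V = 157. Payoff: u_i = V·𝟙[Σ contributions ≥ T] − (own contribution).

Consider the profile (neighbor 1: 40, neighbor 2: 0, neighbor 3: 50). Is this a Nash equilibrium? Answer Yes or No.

Yes

Total = 90 ≥ 90: provided.
Neighbor 1 (pledges 40, payoff 117): dropping to 0 → total 50, payoff 0. No gain.
Neighbor 2 (pledges 0, payoff 157): pledging 80 → total 170, payoff 77. No gain.
Neighbor 3 (pledges 50, payoff 107): dropping to 0 → total 40, payoff 0. No gain.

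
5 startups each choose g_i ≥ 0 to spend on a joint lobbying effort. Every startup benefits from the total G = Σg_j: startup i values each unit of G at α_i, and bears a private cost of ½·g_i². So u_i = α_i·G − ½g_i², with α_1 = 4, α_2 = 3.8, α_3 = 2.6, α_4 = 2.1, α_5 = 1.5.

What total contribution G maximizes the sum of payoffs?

70

Planner FOC: ∂(Σu_j)/∂g_i = (Σα_j) − g_i = 0, so g_i^SO = Σα_j = 14 for every i; G^SO = 70.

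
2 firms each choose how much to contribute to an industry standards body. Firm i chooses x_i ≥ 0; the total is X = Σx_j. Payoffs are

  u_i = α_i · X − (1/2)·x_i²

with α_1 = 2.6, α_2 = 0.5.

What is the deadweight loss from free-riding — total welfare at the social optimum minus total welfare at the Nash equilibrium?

3.505

Firm i's FOC: ∂u_i/∂x_i = α_i − x_i = 0, so x_i* = α_i.
NE contributions = (2.6, 0.5); X = 3.1.
W^NE = (Σα)·X − ½Σα_i² = 3.1² − ½·7.01 = 6.105.
Planner sets x_i = Σα_j = 3.1 for every i, so X^SO = 2·3.1 = 6.2.
W^SO = (Σα)·X^SO − ½·2·(Σα)² = (2/2)·3.1² = 9.61.
Deadweight loss = W^SO − W^NE = 3.505.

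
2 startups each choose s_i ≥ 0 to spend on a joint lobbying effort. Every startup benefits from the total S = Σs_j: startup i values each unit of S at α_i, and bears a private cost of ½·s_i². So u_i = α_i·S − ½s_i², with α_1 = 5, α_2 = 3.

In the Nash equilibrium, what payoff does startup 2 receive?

19.5

Startup i's FOC: ∂u_i/∂s_i = α_i − s_i = 0, so s_i* = α_i.
NE contributions = (5, 3); S = 8.
u_2 = α_2·S − ½·(s_2)² = 3·8 − ½·3² = 19.5.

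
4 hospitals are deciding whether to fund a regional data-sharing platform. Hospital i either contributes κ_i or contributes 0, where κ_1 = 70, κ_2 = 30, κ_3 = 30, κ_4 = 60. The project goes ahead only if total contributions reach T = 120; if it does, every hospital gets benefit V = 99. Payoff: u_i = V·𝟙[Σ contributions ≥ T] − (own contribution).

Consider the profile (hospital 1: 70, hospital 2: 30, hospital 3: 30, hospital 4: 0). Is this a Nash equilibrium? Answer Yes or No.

Yes

Total = 130 ≥ 120: provided.
Hospital 1 (pledges 70, payoff 29): dropping to 0 → total 60, payoff 0. No gain.
Hospital 2 (pledges 30, payoff 69): dropping to 0 → total 100, payoff 0. No gain.
Hospital 3 (pledges 30, payoff 69): dropping to 0 → total 100, payoff 0. No gain.
Hospital 4 (pledges 0, payoff 99): pledging 60 → total 190, payoff 39. No gain.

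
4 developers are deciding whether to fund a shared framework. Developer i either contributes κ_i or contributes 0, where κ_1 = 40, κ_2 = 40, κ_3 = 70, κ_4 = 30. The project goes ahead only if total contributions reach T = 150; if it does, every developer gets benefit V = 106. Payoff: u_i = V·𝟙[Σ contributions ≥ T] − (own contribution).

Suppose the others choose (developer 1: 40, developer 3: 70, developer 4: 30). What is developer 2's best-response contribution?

40

Others' total = 140. Contributing 40 brings total to 180 ≥ 150: gain V − κ_2 = 66.
Best response: 40.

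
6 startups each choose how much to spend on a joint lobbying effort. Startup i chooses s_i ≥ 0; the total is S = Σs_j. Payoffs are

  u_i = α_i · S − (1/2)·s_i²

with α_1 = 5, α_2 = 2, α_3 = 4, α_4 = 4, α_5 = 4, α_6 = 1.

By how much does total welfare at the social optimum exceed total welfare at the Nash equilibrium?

839

Startup i's FOC: ∂u_i/∂s_i = α_i − s_i = 0, so s_i* = α_i.
NE contributions = (5, 2, 4, 4, 4, 1); S = 20.
W^NE = (Σα)·S − ½Σα_i² = 20² − ½·78 = 361.
Planner sets s_i = Σα_j = 20 for every i, so S^SO = 6·20 = 120.
W^SO = (Σα)·S^SO − ½·6·(Σα)² = (6/2)·20² = 1200.
Deadweight loss = W^SO − W^NE = 839.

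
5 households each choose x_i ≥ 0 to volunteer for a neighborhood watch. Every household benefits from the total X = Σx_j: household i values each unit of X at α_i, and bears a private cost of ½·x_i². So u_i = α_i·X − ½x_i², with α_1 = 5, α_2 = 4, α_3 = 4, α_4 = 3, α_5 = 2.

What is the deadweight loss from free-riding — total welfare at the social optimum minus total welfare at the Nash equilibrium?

Household i's FOC: ∂u_i/∂x_i = α_i − x_i = 0, so x_i* = α_i.
NE contributions = (5, 4, 4, 3, 2); X = 18.
W^NE = (Σα)·X − ½Σα_i² = 18² − ½·70 = 289.
Planner sets x_i = Σα_j = 18 for every i, so X^SO = 5·18 = 90.
W^SO = (Σα)·X^SO − ½·5·(Σα)² = (5/2)·18² = 810.
Deadweight loss = W^SO − W^NE = 521.

521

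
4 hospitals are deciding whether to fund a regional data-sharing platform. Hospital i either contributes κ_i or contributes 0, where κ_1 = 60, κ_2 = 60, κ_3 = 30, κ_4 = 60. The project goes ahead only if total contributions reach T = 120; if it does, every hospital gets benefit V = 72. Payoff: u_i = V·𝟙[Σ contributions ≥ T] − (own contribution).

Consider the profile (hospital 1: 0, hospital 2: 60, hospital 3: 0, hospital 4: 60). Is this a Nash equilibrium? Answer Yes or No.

Total = 120 ≥ 120: provided.
Hospital 1 (pledges 0, payoff 72): pledging 60 → total 180, payoff 12. No gain.
Hospital 2 (pledges 60, payoff 12): dropping to 0 → total 60, payoff 0. No gain.
Hospital 3 (pledges 0, payoff 72): pledging 30 → total 150, payoff 42. No gain.
Hospital 4 (pledges 60, payoff 12): dropping to 0 → total 60, payoff 0. No gain.

Yes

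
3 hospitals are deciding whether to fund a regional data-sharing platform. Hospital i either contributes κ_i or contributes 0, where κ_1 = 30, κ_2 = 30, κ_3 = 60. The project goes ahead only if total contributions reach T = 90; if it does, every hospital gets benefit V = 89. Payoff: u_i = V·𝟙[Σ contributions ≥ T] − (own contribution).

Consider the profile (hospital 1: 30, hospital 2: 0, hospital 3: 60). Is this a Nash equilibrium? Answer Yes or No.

Yes

Total = 90 ≥ 90: provided.
Hospital 1 (pledges 30, payoff 59): dropping to 0 → total 60, payoff 0. No gain.
Hospital 2 (pledges 0, payoff 89): pledging 30 → total 120, payoff 59. No gain.
Hospital 3 (pledges 60, payoff 29): dropping to 0 → total 30, payoff 0. No gain.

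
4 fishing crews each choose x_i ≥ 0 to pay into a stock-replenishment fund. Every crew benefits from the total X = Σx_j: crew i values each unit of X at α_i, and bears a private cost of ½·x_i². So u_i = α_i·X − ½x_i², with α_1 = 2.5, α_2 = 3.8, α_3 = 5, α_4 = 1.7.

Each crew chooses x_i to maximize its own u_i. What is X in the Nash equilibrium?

Crew i's FOC: ∂u_i/∂x_i = α_i − x_i = 0, so x_i* = α_i.
NE contributions = (2.5, 3.8, 5, 1.7); X = 13.

13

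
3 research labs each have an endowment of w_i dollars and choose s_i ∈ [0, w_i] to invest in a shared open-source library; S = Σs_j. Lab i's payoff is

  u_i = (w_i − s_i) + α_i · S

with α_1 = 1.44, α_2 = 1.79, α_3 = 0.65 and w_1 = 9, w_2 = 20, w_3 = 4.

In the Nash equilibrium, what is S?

∂u_i/∂s_i = α_i − 1, so lab i contributes w_i if α_i > 1, else 0.
α_i > 1 for i ∈ {1, 2}; NE contributions (9, 20, 0), S = 29.

29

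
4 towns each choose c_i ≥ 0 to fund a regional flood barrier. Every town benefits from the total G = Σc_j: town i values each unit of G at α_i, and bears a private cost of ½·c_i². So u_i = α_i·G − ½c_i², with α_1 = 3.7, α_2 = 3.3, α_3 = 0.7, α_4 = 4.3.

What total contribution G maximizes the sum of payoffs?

Planner FOC: ∂(Σu_j)/∂c_i = (Σα_j) − c_i = 0, so c_i^SO = Σα_j = 12 for every i; G^SO = 48.

48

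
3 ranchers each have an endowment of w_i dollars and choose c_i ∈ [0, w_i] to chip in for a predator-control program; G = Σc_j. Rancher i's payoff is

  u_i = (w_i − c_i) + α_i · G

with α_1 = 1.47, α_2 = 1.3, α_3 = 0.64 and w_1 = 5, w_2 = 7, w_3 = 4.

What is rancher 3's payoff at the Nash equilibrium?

11.68

∂u_i/∂c_i = α_i − 1, so rancher i contributes w_i if α_i > 1, else 0.
α_i > 1 for i ∈ {1, 2}; NE contributions (5, 7, 0), G = 12.
u_3 = (4 − 0) + 0.64·12 = 11.68.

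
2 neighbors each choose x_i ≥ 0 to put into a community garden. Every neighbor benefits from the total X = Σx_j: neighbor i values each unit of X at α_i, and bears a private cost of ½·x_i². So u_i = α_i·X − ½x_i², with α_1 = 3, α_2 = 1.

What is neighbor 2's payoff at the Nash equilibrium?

Neighbor i's FOC: ∂u_i/∂x_i = α_i − x_i = 0, so x_i* = α_i.
NE contributions = (3, 1); X = 4.
u_2 = α_2·X − ½·(x_2)² = 1·4 − ½·1² = 3.5.

3.5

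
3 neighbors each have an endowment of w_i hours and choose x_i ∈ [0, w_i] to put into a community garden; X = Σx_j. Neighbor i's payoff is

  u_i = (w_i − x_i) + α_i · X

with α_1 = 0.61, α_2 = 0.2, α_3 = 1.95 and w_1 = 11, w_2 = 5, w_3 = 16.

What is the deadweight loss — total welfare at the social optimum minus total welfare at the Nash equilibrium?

∂u_i/∂x_i = α_i − 1, so neighbor i contributes w_i if α_i > 1, else 0.
α_i > 1 for i ∈ {3}; NE contributions (0, 0, 16), X = 16.
W^NE = Σw_i − X^NE + (Σα_i)·X^NE = 32 + 1.76·16 = 60.16.
Planner: ∂(Σu_j)/∂x_i = Σα_j − 1 = 1.76 > 0, so everyone contributes w_i; X^SO = 32, W^SO = 32 + 1.76·32 = 88.32.
Deadweight loss = 28.16.

28.16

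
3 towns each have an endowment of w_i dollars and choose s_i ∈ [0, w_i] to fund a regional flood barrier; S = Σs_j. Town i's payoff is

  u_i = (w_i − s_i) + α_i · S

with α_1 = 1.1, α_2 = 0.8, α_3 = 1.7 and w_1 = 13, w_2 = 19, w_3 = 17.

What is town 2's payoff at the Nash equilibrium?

∂u_i/∂s_i = α_i − 1, so town i contributes w_i if α_i > 1, else 0.
α_i > 1 for i ∈ {1, 3}; NE contributions (13, 0, 17), S = 30.
u_2 = (19 − 0) + 0.8·30 = 43.

43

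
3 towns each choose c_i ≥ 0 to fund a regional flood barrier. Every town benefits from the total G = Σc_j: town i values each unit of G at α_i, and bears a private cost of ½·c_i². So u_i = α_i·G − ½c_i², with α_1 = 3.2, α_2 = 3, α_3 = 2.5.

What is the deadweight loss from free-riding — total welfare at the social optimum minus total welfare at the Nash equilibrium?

50.59

Town i's FOC: ∂u_i/∂c_i = α_i − c_i = 0, so c_i* = α_i.
NE contributions = (3.2, 3, 2.5); G = 8.7.
W^NE = (Σα)·G − ½Σα_i² = 8.7² − ½·25.49 = 62.945.
Planner sets c_i = Σα_j = 8.7 for every i, so G^SO = 3·8.7 = 26.1.
W^SO = (Σα)·G^SO − ½·3·(Σα)² = (3/2)·8.7² = 113.535.
Deadweight loss = W^SO − W^NE = 50.59.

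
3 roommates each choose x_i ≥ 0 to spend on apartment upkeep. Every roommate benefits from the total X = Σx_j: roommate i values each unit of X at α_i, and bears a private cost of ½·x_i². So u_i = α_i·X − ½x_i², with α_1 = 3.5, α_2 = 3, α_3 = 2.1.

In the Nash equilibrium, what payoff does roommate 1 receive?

23.975

Roommate i's FOC: ∂u_i/∂x_i = α_i − x_i = 0, so x_i* = α_i.
NE contributions = (3.5, 3, 2.1); X = 8.6.
u_1 = α_1·X − ½·(x_1)² = 3.5·8.6 − ½·3.5² = 23.975.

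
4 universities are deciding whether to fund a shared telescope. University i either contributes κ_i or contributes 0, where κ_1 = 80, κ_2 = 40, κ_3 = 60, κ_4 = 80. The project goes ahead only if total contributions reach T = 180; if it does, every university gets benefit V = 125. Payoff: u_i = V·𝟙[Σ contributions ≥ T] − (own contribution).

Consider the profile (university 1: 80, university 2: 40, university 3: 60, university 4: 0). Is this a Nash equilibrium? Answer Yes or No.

Yes

Total = 180 ≥ 180: provided.
University 1 (pledges 80, payoff 45): dropping to 0 → total 100, payoff 0. No gain.
University 2 (pledges 40, payoff 85): dropping to 0 → total 140, payoff 0. No gain.
University 3 (pledges 60, payoff 65): dropping to 0 → total 120, payoff 0. No gain.
University 4 (pledges 0, payoff 125): pledging 80 → total 260, payoff 45. No gain.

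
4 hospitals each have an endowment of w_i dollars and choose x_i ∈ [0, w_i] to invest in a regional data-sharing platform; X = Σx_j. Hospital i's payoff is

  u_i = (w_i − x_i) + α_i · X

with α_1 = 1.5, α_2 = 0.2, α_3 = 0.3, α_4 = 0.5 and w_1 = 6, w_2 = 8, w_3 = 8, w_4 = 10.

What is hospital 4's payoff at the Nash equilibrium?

13

∂u_i/∂x_i = α_i − 1, so hospital i contributes w_i if α_i > 1, else 0.
α_i > 1 for i ∈ {1}; NE contributions (6, 0, 0, 0), X = 6.
u_4 = (10 − 0) + 0.5·6 = 13.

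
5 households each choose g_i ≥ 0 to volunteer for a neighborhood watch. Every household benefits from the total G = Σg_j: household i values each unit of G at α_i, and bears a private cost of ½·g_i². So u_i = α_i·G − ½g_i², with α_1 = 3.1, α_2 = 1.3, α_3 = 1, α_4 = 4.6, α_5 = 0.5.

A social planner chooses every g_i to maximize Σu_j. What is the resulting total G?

52.5

Planner FOC: ∂(Σu_j)/∂g_i = (Σα_j) − g_i = 0, so g_i^SO = Σα_j = 10.5 for every i; G^SO = 52.5.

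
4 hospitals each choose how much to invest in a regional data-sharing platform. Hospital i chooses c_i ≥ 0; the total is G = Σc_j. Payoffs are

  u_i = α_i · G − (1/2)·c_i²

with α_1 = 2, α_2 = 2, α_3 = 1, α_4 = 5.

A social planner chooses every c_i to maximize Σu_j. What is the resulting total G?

Planner FOC: ∂(Σu_j)/∂c_i = (Σα_j) − c_i = 0, so c_i^SO = Σα_j = 10 for every i; G^SO = 40.

40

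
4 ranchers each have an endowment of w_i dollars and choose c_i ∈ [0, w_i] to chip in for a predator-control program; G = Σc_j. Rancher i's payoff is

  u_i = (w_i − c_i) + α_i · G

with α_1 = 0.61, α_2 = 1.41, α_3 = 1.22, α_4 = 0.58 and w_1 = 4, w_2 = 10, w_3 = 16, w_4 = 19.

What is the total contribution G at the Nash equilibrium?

26

∂u_i/∂c_i = α_i − 1, so rancher i contributes w_i if α_i > 1, else 0.
α_i > 1 for i ∈ {2, 3}; NE contributions (0, 10, 16, 0), G = 26.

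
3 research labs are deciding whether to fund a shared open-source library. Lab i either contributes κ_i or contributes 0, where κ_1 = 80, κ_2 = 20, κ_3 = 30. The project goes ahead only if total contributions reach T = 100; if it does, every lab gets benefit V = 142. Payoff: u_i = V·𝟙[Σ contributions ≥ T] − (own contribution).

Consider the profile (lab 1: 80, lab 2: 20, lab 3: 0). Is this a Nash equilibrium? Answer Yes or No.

Total = 100 ≥ 100: provided.
Lab 1 (pledges 80, payoff 62): dropping to 0 → total 20, payoff 0. No gain.
Lab 2 (pledges 20, payoff 122): dropping to 0 → total 80, payoff 0. No gain.
Lab 3 (pledges 0, payoff 142): pledging 30 → total 130, payoff 112. No gain.

Yes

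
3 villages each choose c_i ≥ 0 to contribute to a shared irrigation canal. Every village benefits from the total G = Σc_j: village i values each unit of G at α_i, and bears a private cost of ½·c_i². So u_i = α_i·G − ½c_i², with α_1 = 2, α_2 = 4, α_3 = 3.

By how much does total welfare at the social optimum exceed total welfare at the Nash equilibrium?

55

Village i's FOC: ∂u_i/∂c_i = α_i − c_i = 0, so c_i* = α_i.
NE contributions = (2, 4, 3); G = 9.
W^NE = (Σα)·G − ½Σα_i² = 9² − ½·29 = 66.5.
Planner sets c_i = Σα_j = 9 for every i, so G^SO = 3·9 = 27.
W^SO = (Σα)·G^SO − ½·3·(Σα)² = (3/2)·9² = 121.5.
Deadweight loss = W^SO − W^NE = 55.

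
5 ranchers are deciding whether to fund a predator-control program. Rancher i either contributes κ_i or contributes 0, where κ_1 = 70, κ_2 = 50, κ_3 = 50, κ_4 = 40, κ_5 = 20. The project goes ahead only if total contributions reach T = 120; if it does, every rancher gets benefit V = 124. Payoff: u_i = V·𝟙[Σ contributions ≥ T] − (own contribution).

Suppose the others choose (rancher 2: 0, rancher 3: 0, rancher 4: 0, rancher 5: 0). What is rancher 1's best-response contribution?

Others' total = 0. Even contributing 70 gives 70 < 120: no benefit either way.
Best response: 0.

0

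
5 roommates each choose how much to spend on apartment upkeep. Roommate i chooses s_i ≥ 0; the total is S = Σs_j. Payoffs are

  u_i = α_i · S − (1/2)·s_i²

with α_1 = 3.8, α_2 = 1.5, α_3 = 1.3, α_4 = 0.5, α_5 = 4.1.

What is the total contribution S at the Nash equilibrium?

Roommate i's FOC: ∂u_i/∂s_i = α_i − s_i = 0, so s_i* = α_i.
NE contributions = (3.8, 1.5, 1.3, 0.5, 4.1); S = 11.2.

11.2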